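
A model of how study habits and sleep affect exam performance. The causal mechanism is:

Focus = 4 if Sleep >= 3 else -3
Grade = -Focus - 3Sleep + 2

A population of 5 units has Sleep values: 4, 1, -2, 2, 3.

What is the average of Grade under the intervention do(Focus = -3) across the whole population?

0.2

The intervention sets Focus=-3 in all 5 units regardless of Sleep. Recomputing Grade per unit gives -7, 2, 11, -1, -4; average 0.2.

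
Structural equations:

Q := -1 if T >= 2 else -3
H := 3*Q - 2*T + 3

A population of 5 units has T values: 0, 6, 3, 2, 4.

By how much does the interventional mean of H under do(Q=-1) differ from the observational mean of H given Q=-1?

Every unit gets Q=-1 under the intervention. H values become 0, -12, -6, -4, -8; E[H|do(Q=-1)] = -6.
Observing Q=-1 restricts to units where Q's equation naturally yields -1: T ∈ {6, 3, 2, 4}. In that subpopulation H = -12, -6, -4, -8, mean -7.5.
Difference = -6 − (-7.5) = 1.5.

1.5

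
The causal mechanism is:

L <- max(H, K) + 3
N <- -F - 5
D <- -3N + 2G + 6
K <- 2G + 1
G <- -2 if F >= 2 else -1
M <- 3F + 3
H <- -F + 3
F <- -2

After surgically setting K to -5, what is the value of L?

8

Intervening sets K = -5 and removes its equation (K <- 2G + 1).
H = -F + 3  [with F=-2]  = 5
L = max(H, K) + 3  [with H=5, K=-5]  = 8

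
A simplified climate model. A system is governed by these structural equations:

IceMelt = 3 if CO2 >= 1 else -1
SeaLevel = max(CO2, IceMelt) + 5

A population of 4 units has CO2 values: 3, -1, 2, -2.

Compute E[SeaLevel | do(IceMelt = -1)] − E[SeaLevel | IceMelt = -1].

Every unit gets IceMelt=-1 under the intervention. SeaLevel values become 8, 4, 7, 4; E[SeaLevel|do(IceMelt=-1)] = 5.75.
Observing IceMelt=-1 restricts to units where IceMelt's equation naturally yields -1: CO2 ∈ {-1, -2}. In that subpopulation SeaLevel = 4, 4, mean 4.
Difference = 5.75 − 4 = 1.75.

1.75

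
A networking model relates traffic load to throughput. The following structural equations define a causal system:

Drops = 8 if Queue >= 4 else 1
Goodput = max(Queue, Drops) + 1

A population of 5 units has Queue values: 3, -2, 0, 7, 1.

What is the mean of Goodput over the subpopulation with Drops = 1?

2.5

E[Goodput|Drops=1] averages over only the 4 units with Drops=1 (Queue = 3, -2, 0, 1): Goodput = 4, 2, 2, 2, mean 2.5.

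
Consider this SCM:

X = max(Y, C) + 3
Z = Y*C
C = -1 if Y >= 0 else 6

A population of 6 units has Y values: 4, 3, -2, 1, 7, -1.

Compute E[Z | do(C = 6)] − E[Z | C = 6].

21

Every unit gets C=6 under the intervention. Z values become 24, 18, -12, 6, 42, -6; E[Z|do(C=6)] = 12.
Observing C=6 restricts to units where C's equation naturally yields 6: Y ∈ {-2, -1}. In that subpopulation Z = -12, -6, mean -9.
Difference = 12 − (-9) = 21.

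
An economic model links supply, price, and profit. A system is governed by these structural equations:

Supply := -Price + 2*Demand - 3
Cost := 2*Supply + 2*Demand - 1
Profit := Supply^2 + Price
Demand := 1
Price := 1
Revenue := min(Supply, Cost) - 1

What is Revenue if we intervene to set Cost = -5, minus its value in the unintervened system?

-2

Intervening sets Cost = -5 and removes its equation (Cost := 2*Supply + 2*Demand - 1).
Supply = -Price + 2*Demand - 3  [with Price=1, Demand=1]  = -2
Revenue = min(Supply, Cost) - 1  [with Supply=-2, Cost=-5]  = -6
Without intervention: Supply = -Price + 2*Demand - 3  [with Price=1, Demand=1]  = -2; Cost = 2*Supply + 2*Demand - 1  [with Supply=-2, Demand=1]  = -3; Revenue = min(Supply, Cost) - 1  [with Supply=-2, Cost=-3]  = -4.
Change = -6 − (-4) = -2.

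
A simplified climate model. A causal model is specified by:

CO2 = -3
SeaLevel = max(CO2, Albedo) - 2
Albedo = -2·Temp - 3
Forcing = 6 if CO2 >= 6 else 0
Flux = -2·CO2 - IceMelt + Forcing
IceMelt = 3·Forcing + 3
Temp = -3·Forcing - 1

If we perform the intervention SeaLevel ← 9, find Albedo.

-1

do(SeaLevel=9) replaces the equation SeaLevel = max(CO2, Albedo) - 2 with the constant SeaLevel = 9.
Since Albedo is not a descendant of the intervened variable, it is unaffected.
Forcing = 6 if CO2 >= 6 else 0  [with CO2=-3]  = 0
Temp = -3·Forcing - 1  [with Forcing=0]  = -1
Albedo = -2·Temp - 3  [with Temp=-1]  = -1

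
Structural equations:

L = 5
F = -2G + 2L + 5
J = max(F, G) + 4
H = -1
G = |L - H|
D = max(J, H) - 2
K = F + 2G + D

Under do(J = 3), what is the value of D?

1

The intervention breaks the incoming arrows to J: J = max(F, G) + 4 no longer applies, and J = 3.
D = max(J, H) - 2  [with J=3, H=-1]  = 1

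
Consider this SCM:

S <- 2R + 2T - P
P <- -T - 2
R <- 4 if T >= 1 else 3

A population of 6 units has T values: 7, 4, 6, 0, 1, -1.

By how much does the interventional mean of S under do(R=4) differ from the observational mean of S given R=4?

-5

do(R=4) breaks R's dependence on T. With R=4 fixed, S across the units is 31, 22, 28, 10, 13, 7, mean 18.5.
Conditioning on R=4 selects the 4 unit(s) with T ∈ {7, 4, 6, 1}. Their S values: 31, 22, 28, 13. Mean = 23.5.
Difference = 18.5 − 23.5 = -5.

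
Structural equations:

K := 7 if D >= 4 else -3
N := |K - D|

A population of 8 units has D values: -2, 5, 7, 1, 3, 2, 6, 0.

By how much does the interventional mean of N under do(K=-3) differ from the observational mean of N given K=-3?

1.95

The intervention sets K=-3 in all 8 units regardless of D. Recomputing N per unit gives 1, 8, 10, 4, 6, 5, 9, 3; average 5.75.
E[N|K=-3] averages over only the 5 units with K=-3 (D = -2, 1, 3, 2, 0): N = 1, 4, 6, 5, 3, mean 3.8.
Difference = 5.75 − 3.8 = 1.95.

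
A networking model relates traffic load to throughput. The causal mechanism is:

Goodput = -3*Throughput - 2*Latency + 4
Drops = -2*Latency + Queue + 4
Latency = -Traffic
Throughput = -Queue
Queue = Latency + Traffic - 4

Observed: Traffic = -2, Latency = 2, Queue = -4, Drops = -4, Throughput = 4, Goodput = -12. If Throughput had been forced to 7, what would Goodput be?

-21

The intervention breaks the incoming arrows to Throughput: Throughput = -Queue no longer applies, and Throughput = 7.
Latency = -Traffic  [with Traffic=-2]  = 2
Goodput = -3*Throughput - 2*Latency + 4  [with Throughput=7, Latency=2]  = -21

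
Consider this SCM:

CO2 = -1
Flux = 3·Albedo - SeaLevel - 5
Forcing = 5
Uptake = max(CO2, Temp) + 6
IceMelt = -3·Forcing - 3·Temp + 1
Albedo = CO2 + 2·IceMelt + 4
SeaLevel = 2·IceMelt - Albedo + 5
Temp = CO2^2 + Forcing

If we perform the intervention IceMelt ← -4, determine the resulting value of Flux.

The intervention breaks the incoming arrows to IceMelt: IceMelt = -3·Forcing - 3·Temp + 1 no longer applies, and IceMelt = -4.
Albedo = CO2 + 2·IceMelt + 4  [with CO2=-1, IceMelt=-4]  = -5
SeaLevel = 2·IceMelt - Albedo + 5  [with IceMelt=-4, Albedo=-5]  = 2
Flux = 3·Albedo - SeaLevel - 5  [with Albedo=-5, SeaLevel=2]  = -22

-22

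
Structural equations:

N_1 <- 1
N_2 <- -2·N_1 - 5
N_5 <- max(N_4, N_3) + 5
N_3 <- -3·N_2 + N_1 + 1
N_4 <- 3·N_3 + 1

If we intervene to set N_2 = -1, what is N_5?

21

do(N_2=-1) replaces the equation N_2 <- -2·N_1 - 5 with the constant N_2 = -1.
N_3 = -3·N_2 + N_1 + 1  [with N_2=-1, N_1=1]  = 5
N_4 = 3·N_3 + 1  [with N_3=5]  = 16
N_5 = max(N_4, N_3) + 5  [with N_4=16, N_3=5]  = 21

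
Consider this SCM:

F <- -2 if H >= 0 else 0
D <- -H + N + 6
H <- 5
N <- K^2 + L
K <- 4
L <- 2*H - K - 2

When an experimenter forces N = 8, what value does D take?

9

Under do(N=8), the mechanism N <- K^2 + L is discarded; N is fixed at 8.
D = -H + N + 6  [with H=5, N=8]  = 9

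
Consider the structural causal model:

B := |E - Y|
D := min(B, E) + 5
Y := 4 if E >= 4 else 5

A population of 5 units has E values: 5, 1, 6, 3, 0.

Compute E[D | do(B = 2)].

6.4

Under do(B=2), B's equation is replaced by B=2 for every unit. Per-unit D: 7, 6, 7, 7, 5. Mean = 6.4.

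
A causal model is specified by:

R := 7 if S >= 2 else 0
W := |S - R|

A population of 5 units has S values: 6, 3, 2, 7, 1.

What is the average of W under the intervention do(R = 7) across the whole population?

Under do(R=7), R's equation is replaced by R=7 for every unit. Per-unit W: 1, 4, 5, 0, 6. Mean = 3.2.

3.2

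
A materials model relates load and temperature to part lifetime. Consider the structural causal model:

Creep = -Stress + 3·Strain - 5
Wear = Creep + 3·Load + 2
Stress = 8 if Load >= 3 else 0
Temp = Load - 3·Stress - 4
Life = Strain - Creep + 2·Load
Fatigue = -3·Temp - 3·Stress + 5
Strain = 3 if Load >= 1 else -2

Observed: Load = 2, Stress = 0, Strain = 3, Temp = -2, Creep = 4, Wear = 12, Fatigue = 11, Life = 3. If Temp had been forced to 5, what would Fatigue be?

The intervention breaks the incoming arrows to Temp: Temp = Load - 3·Stress - 4 no longer applies, and Temp = 5.
Stress = 8 if Load >= 3 else 0  [with Load=2]  = 0
Fatigue = -3·Temp - 3·Stress + 5  [with Temp=5, Stress=0]  = -10

-10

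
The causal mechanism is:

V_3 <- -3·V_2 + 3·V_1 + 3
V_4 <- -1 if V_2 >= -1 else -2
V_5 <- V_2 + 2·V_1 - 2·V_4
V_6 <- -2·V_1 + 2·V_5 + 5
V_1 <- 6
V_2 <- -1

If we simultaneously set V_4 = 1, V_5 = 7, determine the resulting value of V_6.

7

The joint intervention fixes V_4 = 1, V_5 = 7, removing each variable's own equation.
V_6 = -2·V_1 + 2·V_5 + 5  [with V_1=6, V_5=7]  = 7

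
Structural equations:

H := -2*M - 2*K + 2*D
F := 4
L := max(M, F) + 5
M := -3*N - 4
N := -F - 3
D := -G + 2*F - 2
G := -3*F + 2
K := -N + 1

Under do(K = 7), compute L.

Intervening sets K = 7 and removes its equation (K := -N + 1).
No directed path runs from K to L, so L keeps its natural value.
N = -F - 3  [with F=4]  = -7
M = -3*N - 4  [with N=-7]  = 17
L = max(M, F) + 5  [with M=17, F=4]  = 22

22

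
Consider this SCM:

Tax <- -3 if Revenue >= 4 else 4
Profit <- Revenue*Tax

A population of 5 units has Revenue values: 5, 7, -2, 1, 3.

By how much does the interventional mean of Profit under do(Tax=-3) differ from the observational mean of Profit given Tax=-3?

9.6

Under do(Tax=-3), Tax's equation is replaced by Tax=-3 for every unit. Per-unit Profit: -15, -21, 6, -3, -9. Mean = -8.4.
Observing Tax=-3 restricts to units where Tax's equation naturally yields -3: Revenue ∈ {5, 7}. In that subpopulation Profit = -15, -21, mean -18.
Difference = -8.4 − (-18) = 9.6.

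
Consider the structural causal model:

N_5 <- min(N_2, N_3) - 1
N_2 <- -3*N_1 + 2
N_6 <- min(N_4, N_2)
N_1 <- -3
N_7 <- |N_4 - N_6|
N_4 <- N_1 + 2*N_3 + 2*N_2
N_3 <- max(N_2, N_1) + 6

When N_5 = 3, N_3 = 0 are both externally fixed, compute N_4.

19

Under do(N_5 = 3, N_3 = 0), each intervened variable's structural equation is replaced by its fixed value.
N_2 = -3*N_1 + 2  [with N_1=-3]  = 11
N_4 = N_1 + 2*N_3 + 2*N_2  [with N_1=-3, N_3=0, N_2=11]  = 19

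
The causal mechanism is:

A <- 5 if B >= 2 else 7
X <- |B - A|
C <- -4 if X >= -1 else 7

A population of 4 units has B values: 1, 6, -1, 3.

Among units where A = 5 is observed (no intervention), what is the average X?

1.5

Conditioning on A=5 selects the 2 unit(s) with B ∈ {6, 3}. Their X values: 1, 2. Mean = 1.5.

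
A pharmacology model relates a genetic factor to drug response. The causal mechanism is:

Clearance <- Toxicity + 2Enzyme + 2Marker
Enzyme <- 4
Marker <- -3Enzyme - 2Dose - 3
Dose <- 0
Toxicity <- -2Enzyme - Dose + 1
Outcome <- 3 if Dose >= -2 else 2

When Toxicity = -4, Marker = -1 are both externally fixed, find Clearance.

2

The joint intervention fixes Toxicity = -4, Marker = -1, removing each variable's own equation.
Clearance = Toxicity + 2Enzyme + 2Marker  [with Toxicity=-4, Enzyme=4, Marker=-1]  = 2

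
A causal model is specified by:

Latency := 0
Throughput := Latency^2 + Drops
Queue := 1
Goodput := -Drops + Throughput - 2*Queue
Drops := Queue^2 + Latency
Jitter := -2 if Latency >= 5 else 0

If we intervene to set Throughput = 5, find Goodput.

2

The intervention breaks the incoming arrows to Throughput: Throughput := Latency^2 + Drops no longer applies, and Throughput = 5.
Drops = Queue^2 + Latency  [with Queue=1, Latency=0]  = 1
Goodput = -Drops + Throughput - 2*Queue  [with Drops=1, Throughput=5, Queue=1]  = 2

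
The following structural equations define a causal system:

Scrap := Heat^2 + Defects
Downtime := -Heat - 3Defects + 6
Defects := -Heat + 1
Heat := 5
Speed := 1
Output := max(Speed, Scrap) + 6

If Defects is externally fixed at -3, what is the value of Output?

do(Defects=-3) replaces the equation Defects := -Heat + 1 with the constant Defects = -3.
Scrap = Heat^2 + Defects  [with Heat=5, Defects=-3]  = 22
Output = max(Speed, Scrap) + 6  [with Speed=1, Scrap=22]  = 28

28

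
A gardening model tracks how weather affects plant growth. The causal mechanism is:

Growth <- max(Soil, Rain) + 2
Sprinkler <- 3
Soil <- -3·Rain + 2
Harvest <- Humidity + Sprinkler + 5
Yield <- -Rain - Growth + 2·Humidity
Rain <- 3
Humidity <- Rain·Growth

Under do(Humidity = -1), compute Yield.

The intervention breaks the incoming arrows to Humidity: Humidity <- Rain·Growth no longer applies, and Humidity = -1.
Soil = -3·Rain + 2  [with Rain=3]  = -7
Growth = max(Soil, Rain) + 2  [with Soil=-7, Rain=3]  = 5
Yield = -Rain - Growth + 2·Humidity  [with Rain=3, Growth=5, Humidity=-1]  = -10

-10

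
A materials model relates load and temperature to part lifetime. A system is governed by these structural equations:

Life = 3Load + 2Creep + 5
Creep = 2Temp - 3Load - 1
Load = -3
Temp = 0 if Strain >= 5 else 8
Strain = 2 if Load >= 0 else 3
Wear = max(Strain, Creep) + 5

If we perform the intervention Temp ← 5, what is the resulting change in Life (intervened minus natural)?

The intervention breaks the incoming arrows to Temp: Temp = 0 if Strain >= 5 else 8 no longer applies, and Temp = 5.
Creep = 2Temp - 3Load - 1  [with Temp=5, Load=-3]  = 18
Life = 3Load + 2Creep + 5  [with Load=-3, Creep=18]  = 32
Without intervention: Strain = 2 if Load >= 0 else 3  [with Load=-3]  = 3; Temp = 0 if Strain >= 5 else 8  [with Strain=3]  = 8; Creep = 2Temp - 3Load - 1  [with Temp=8, Load=-3]  = 24; Life = 3Load + 2Creep + 5  [with Load=-3, Creep=24]  = 44.
Change = 32 − 44 = -12.

-12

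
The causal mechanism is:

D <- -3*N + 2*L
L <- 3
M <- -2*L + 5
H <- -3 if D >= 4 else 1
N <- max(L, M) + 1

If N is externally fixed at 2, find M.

-1

Under do(N=2), the mechanism N <- max(L, M) + 1 is discarded; N is fixed at 2.
Since M is not a descendant of the intervened variable, it is unaffected.
M = -2*L + 5  [with L=3]  = -1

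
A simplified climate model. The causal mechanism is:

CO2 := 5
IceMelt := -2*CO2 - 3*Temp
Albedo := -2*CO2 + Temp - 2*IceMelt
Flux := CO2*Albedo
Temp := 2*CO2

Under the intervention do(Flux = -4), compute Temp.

10

Under do(Flux=-4), the mechanism Flux := CO2*Albedo is discarded; Flux is fixed at -4.
No directed path runs from Flux to Temp, so Temp keeps its natural value.
Temp = 2*CO2  [with CO2=5]  = 10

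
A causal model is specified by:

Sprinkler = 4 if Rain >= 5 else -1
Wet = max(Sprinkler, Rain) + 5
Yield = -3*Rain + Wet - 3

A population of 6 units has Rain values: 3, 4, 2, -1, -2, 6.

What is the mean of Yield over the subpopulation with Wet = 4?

E[Yield|Wet=4] averages over only the 2 units with Wet=4 (Rain = -1, -2): Yield = 4, 7, mean 5.5.

5.5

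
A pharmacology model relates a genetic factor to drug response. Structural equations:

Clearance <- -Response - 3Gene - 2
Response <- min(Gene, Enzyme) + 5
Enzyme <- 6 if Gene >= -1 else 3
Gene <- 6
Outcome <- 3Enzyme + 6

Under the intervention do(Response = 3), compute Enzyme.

Under do(Response=3), the mechanism Response <- min(Gene, Enzyme) + 5 is discarded; Response is fixed at 3.
Since Enzyme is not a descendant of the intervened variable, it is unaffected.
Enzyme = 6 if Gene >= -1 else 3  [with Gene=6]  = 6

6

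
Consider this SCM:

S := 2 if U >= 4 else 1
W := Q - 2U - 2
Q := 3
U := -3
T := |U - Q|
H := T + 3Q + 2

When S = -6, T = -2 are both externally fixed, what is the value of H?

9

Setting S = -6, T = -2 by intervention discards those variables' equations.
H = T + 3Q + 2  [with T=-2, Q=3]  = 9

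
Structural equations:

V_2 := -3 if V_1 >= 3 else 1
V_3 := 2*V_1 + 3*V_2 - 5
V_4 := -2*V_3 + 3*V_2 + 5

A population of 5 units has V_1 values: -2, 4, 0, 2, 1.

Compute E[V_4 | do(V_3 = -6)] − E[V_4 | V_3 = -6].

3.6

Under do(V_3=-6), V_3's equation is replaced by V_3=-6 for every unit. Per-unit V_4: 20, 8, 20, 20, 20. Mean = 17.6.
E[V_4|V_3=-6] averages over only the 2 units with V_3=-6 (V_1 = -2, 4): V_4 = 20, 8, mean 14.
Difference = 17.6 − 14 = 3.6.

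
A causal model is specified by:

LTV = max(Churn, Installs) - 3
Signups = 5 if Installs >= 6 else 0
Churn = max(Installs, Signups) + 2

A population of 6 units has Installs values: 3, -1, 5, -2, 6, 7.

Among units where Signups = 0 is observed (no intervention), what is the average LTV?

Observing Signups=0 restricts to units where Signups's equation naturally yields 0: Installs ∈ {3, -1, 5, -2}. In that subpopulation LTV = 2, -1, 4, -1, mean 1.

1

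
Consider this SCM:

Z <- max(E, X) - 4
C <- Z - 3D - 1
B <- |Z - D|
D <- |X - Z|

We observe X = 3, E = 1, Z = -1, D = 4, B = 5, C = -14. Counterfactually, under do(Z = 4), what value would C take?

0

The intervention breaks the incoming arrows to Z: Z <- max(E, X) - 4 no longer applies, and Z = 4.
D = |X - Z|  [with X=3, Z=4]  = 1
C = Z - 3D - 1  [with Z=4, D=1]  = 0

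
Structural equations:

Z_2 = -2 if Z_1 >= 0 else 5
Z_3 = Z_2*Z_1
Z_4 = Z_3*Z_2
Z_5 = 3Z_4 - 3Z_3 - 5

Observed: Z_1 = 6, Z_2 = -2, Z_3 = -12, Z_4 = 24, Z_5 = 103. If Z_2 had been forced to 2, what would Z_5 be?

do(Z_2=2) replaces the equation Z_2 = -2 if Z_1 >= 0 else 5 with the constant Z_2 = 2.
Z_3 = Z_2*Z_1  [with Z_2=2, Z_1=6]  = 12
Z_4 = Z_3*Z_2  [with Z_3=12, Z_2=2]  = 24
Z_5 = 3Z_4 - 3Z_3 - 5  [with Z_4=24, Z_3=12]  = 31

31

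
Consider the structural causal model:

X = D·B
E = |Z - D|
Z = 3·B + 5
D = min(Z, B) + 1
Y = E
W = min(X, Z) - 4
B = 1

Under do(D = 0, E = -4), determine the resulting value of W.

Under do(D = 0, E = -4), each intervened variable's structural equation is replaced by its fixed value.
Z = 3·B + 5  [with B=1]  = 8
X = D·B  [with D=0, B=1]  = 0
W = min(X, Z) - 4  [with X=0, Z=8]  = -4

-4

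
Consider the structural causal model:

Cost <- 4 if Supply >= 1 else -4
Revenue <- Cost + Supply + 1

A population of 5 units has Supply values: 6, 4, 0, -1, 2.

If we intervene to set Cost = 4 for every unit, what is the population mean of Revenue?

7.2

The intervention sets Cost=4 in all 5 units regardless of Supply. Recomputing Revenue per unit gives 11, 9, 5, 4, 7; average 7.2.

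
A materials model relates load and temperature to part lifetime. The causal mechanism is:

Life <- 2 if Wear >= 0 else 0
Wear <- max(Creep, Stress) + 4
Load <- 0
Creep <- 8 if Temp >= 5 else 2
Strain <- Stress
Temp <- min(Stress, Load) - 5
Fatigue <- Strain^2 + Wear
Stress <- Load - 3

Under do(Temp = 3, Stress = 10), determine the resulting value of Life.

2

The joint intervention fixes Temp = 3, Stress = 10, removing each variable's own equation.
Creep = 8 if Temp >= 5 else 2  [with Temp=3]  = 2
Wear = max(Creep, Stress) + 4  [with Creep=2, Stress=10]  = 14
Life = 2 if Wear >= 0 else 0  [with Wear=14]  = 2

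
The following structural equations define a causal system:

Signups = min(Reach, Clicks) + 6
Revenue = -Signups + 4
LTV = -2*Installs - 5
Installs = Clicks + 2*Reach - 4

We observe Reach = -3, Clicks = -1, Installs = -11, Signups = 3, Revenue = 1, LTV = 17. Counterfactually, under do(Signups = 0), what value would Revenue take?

4

Intervening sets Signups = 0 and removes its equation (Signups = min(Reach, Clicks) + 6).
Revenue = -Signups + 4  [with Signups=0]  = 4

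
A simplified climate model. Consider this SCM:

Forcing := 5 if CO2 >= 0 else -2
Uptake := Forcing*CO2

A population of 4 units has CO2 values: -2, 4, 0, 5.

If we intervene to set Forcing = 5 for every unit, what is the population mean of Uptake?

Every unit gets Forcing=5 under the intervention. Uptake values become -10, 20, 0, 25; E[Uptake|do(Forcing=5)] = 8.75.

8.75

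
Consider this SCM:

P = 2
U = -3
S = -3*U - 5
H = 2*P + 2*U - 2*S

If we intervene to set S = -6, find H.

10

The intervention breaks the incoming arrows to S: S = -3*U - 5 no longer applies, and S = -6.
H = 2*P + 2*U - 2*S  [with P=2, U=-3, S=-6]  = 10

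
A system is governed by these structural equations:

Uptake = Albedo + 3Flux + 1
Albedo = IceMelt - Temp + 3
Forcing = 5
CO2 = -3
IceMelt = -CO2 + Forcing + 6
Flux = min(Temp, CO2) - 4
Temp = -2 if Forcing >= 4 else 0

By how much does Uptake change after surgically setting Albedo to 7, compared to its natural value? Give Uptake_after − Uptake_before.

-12

Under do(Albedo=7), the mechanism Albedo = IceMelt - Temp + 3 is discarded; Albedo is fixed at 7.
Temp = -2 if Forcing >= 4 else 0  [with Forcing=5]  = -2
Flux = min(Temp, CO2) - 4  [with Temp=-2, CO2=-3]  = -7
Uptake = Albedo + 3Flux + 1  [with Albedo=7, Flux=-7]  = -13
Without intervention: Temp = -2 if Forcing >= 4 else 0  [with Forcing=5]  = -2; IceMelt = -CO2 + Forcing + 6  [with CO2=-3, Forcing=5]  = 14; Albedo = IceMelt - Temp + 3  [with IceMelt=14, Temp=-2]  = 19; Flux = min(Temp, CO2) - 4  [with Temp=-2, CO2=-3]  = -7; Uptake = Albedo + 3Flux + 1  [with Albedo=19, Flux=-7]  = -1.
Change = -13 − (-1) = -12.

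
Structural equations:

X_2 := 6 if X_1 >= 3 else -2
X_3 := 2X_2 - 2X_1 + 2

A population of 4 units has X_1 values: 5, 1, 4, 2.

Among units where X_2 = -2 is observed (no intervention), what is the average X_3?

-5

Conditioning on X_2=-2 selects the 2 unit(s) with X_1 ∈ {1, 2}. Their X_3 values: -4, -6. Mean = -5.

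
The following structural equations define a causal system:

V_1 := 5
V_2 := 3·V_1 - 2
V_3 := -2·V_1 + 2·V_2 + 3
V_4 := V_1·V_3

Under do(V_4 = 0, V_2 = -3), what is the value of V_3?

Setting V_4 = 0, V_2 = -3 by intervention discards those variables' equations.
V_3 = -2·V_1 + 2·V_2 + 3  [with V_1=5, V_2=-3]  = -13

-13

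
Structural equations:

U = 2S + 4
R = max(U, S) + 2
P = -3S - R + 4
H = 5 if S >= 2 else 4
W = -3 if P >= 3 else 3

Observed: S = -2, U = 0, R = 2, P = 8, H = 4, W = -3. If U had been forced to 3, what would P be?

Under do(U=3), the mechanism U = 2S + 4 is discarded; U is fixed at 3.
R = max(U, S) + 2  [with U=3, S=-2]  = 5
P = -3S - R + 4  [with S=-2, R=5]  = 5

5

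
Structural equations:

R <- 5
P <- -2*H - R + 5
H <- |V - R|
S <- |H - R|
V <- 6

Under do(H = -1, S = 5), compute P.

2

Setting H = -1, S = 5 by intervention discards those variables' equations.
P = -2*H - R + 5  [with H=-1, R=5]  = 2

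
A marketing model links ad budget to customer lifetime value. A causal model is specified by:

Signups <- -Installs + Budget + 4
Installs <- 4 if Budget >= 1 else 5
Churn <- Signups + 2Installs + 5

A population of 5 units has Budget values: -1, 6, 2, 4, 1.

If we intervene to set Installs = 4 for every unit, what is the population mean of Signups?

The intervention sets Installs=4 in all 5 units regardless of Budget. Recomputing Signups per unit gives -1, 6, 2, 4, 1; average 2.4.

2.4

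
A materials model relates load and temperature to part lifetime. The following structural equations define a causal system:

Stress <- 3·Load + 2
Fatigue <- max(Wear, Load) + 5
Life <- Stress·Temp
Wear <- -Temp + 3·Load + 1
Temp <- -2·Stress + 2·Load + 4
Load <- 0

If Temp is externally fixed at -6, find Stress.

2

Under do(Temp=-6), the mechanism Temp <- -2·Stress + 2·Load + 4 is discarded; Temp is fixed at -6.
Since Stress is not a descendant of the intervened variable, it is unaffected.
Stress = 3·Load + 2  [with Load=0]  = 2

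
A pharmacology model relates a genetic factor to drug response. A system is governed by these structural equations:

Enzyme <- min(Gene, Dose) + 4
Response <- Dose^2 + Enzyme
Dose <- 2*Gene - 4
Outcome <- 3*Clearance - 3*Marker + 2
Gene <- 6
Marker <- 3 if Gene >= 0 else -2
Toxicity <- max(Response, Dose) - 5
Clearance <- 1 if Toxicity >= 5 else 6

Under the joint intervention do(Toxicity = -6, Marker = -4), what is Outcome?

Under do(Toxicity = -6, Marker = -4), each intervened variable's structural equation is replaced by its fixed value.
Clearance = 1 if Toxicity >= 5 else 6  [with Toxicity=-6]  = 6
Outcome = 3*Clearance - 3*Marker + 2  [with Clearance=6, Marker=-4]  = 32

32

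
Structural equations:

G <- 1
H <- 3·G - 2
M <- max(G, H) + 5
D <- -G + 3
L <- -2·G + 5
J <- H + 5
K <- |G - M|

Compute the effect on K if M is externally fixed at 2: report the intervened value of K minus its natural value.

-4

The intervention breaks the incoming arrows to M: M <- max(G, H) + 5 no longer applies, and M = 2.
K = |G - M|  [with G=1, M=2]  = 1
Without intervention: H = 3·G - 2  [with G=1]  = 1; M = max(G, H) + 5  [with G=1, H=1]  = 6; K = |G - M|  [with G=1, M=6]  = 5.
Change = 1 − 5 = -4.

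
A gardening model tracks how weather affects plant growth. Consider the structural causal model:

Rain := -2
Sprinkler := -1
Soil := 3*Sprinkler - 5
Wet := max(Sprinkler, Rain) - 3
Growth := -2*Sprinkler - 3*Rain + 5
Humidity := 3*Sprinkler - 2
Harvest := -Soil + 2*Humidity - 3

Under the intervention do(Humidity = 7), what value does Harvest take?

19

Intervening sets Humidity = 7 and removes its equation (Humidity := 3*Sprinkler - 2).
Soil = 3*Sprinkler - 5  [with Sprinkler=-1]  = -8
Harvest = -Soil + 2*Humidity - 3  [with Soil=-8, Humidity=7]  = 19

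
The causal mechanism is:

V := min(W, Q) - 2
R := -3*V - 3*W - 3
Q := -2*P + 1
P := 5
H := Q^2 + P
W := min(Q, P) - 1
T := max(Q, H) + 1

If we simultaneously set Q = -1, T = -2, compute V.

-4

Setting Q = -1, T = -2 by intervention discards those variables' equations.
W = min(Q, P) - 1  [with Q=-1, P=5]  = -2
V = min(W, Q) - 2  [with W=-2, Q=-1]  = -4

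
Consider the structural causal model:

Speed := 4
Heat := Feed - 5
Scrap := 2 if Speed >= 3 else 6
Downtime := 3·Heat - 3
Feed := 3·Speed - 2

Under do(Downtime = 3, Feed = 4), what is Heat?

-1

Setting Downtime = 3, Feed = 4 by intervention discards those variables' equations.
Heat = Feed - 5  [with Feed=4]  = -1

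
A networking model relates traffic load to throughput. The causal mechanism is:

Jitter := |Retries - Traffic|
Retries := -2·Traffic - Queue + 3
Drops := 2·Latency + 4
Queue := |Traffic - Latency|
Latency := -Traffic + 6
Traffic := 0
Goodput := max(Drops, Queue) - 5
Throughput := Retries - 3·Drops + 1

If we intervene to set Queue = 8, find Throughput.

The intervention breaks the incoming arrows to Queue: Queue := |Traffic - Latency| no longer applies, and Queue = 8.
Latency = -Traffic + 6  [with Traffic=0]  = 6
Drops = 2·Latency + 4  [with Latency=6]  = 16
Retries = -2·Traffic - Queue + 3  [with Traffic=0, Queue=8]  = -5
Throughput = Retries - 3·Drops + 1  [with Retries=-5, Drops=16]  = -52

-52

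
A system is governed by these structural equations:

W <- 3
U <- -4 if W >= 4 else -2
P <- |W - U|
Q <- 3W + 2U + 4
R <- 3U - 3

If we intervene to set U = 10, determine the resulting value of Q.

33

Under do(U=10), the mechanism U <- -4 if W >= 4 else -2 is discarded; U is fixed at 10.
Q = 3W + 2U + 4  [with W=3, U=10]  = 33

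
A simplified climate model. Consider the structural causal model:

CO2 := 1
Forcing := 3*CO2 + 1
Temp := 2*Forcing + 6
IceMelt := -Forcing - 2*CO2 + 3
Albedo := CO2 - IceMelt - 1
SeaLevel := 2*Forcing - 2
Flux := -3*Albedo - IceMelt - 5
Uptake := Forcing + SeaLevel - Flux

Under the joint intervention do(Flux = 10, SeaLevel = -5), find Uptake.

-11

Under do(Flux = 10, SeaLevel = -5), each intervened variable's structural equation is replaced by its fixed value.
Forcing = 3*CO2 + 1  [with CO2=1]  = 4
Uptake = Forcing + SeaLevel - Flux  [with Forcing=4, SeaLevel=-5, Flux=10]  = -11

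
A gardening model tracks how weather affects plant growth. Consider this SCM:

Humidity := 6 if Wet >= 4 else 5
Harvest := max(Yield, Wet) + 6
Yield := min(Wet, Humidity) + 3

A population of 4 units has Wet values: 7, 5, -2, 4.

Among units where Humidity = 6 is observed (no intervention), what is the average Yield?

8

Conditioning on Humidity=6 selects the 3 unit(s) with Wet ∈ {7, 5, 4}. Their Yield values: 9, 8, 7. Mean = 8.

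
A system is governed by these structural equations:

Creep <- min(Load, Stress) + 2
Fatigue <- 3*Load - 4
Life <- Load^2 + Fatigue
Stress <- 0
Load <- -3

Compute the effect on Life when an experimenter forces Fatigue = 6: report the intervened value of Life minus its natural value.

Intervening sets Fatigue = 6 and removes its equation (Fatigue <- 3*Load - 4).
Life = Load^2 + Fatigue  [with Load=-3, Fatigue=6]  = 15
Without intervention: Fatigue = 3*Load - 4  [with Load=-3]  = -13; Life = Load^2 + Fatigue  [with Load=-3, Fatigue=-13]  = -4.
Change = 15 − (-4) = 19.

19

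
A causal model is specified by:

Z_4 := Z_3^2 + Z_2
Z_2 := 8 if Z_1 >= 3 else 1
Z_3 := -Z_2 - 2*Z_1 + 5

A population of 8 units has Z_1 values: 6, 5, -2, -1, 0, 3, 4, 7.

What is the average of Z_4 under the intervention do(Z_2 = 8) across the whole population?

The intervention sets Z_2=8 in all 8 units regardless of Z_1. Recomputing Z_4 per unit gives 233, 177, 9, 9, 17, 89, 129, 297; average 120.

120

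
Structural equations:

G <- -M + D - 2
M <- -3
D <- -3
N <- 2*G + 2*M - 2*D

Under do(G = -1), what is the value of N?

The intervention breaks the incoming arrows to G: G <- -M + D - 2 no longer applies, and G = -1.
N = 2*G + 2*M - 2*D  [with G=-1, M=-3, D=-3]  = -2

-2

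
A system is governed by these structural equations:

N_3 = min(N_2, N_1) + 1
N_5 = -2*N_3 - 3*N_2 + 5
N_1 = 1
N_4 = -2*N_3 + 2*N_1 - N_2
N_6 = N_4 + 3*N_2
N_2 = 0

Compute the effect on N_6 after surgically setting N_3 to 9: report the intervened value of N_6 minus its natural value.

The intervention breaks the incoming arrows to N_3: N_3 = min(N_2, N_1) + 1 no longer applies, and N_3 = 9.
N_4 = -2*N_3 + 2*N_1 - N_2  [with N_3=9, N_1=1, N_2=0]  = -16
N_6 = N_4 + 3*N_2  [with N_4=-16, N_2=0]  = -16
Without intervention: N_3 = min(N_2, N_1) + 1  [with N_2=0, N_1=1]  = 1; N_4 = -2*N_3 + 2*N_1 - N_2  [with N_3=1, N_1=1, N_2=0]  = 0; N_6 = N_4 + 3*N_2  [with N_4=0, N_2=0]  = 0.
Change = -16 − 0 = -16.

-16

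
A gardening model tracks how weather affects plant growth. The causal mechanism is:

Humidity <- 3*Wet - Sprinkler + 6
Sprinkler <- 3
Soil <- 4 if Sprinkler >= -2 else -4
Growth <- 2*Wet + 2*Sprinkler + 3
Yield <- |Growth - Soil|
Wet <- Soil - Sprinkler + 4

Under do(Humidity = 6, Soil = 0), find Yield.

The joint intervention fixes Humidity = 6, Soil = 0, removing each variable's own equation.
Wet = Soil - Sprinkler + 4  [with Soil=0, Sprinkler=3]  = 1
Growth = 2*Wet + 2*Sprinkler + 3  [with Wet=1, Sprinkler=3]  = 11
Yield = |Growth - Soil|  [with Growth=11, Soil=0]  = 11

11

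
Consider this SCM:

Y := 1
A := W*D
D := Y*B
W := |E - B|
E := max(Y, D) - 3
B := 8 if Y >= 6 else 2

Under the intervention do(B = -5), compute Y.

1

Under do(B=-5), the mechanism B := 8 if Y >= 6 else 2 is discarded; B is fixed at -5.
Y is not downstream of the intervention, so its value is determined by the original equations.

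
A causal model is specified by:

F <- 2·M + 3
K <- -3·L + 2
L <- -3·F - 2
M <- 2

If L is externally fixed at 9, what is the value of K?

-25

The intervention breaks the incoming arrows to L: L <- -3·F - 2 no longer applies, and L = 9.
K = -3·L + 2  [with L=9]  = -25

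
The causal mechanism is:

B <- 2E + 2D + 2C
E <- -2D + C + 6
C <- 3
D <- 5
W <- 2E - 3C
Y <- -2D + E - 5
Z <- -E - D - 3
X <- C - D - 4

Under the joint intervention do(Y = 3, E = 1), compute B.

Under do(Y = 3, E = 1), each intervened variable's structural equation is replaced by its fixed value.
B = 2E + 2D + 2C  [with E=1, D=5, C=3]  = 18

18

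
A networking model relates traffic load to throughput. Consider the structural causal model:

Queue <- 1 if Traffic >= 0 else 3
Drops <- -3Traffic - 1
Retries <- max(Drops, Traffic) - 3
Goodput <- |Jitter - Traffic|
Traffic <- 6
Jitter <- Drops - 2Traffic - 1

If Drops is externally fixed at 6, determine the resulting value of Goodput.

13

The intervention breaks the incoming arrows to Drops: Drops <- -3Traffic - 1 no longer applies, and Drops = 6.
Jitter = Drops - 2Traffic - 1  [with Drops=6, Traffic=6]  = -7
Goodput = |Jitter - Traffic|  [with Jitter=-7, Traffic=6]  = 13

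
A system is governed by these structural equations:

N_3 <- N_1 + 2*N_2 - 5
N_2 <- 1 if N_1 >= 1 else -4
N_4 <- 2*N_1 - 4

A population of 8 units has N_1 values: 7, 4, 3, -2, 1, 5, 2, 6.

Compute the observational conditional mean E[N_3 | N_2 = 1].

1

E[N_3|N_2=1] averages over only the 7 units with N_2=1 (N_1 = 7, 4, 3, 1, 5, 2, 6): N_3 = 4, 1, 0, -2, 2, -1, 3, mean 1.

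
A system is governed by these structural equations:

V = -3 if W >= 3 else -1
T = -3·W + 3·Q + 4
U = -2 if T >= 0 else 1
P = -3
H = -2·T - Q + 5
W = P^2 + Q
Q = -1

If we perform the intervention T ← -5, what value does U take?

1

Intervening sets T = -5 and removes its equation (T = -3·W + 3·Q + 4).
U = -2 if T >= 0 else 1  [with T=-5]  = 1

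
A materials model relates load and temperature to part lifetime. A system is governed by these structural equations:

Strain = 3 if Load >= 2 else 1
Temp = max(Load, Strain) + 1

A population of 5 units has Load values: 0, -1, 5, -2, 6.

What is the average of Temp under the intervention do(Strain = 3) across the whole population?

5

Every unit gets Strain=3 under the intervention. Temp values become 4, 4, 6, 4, 7; E[Temp|do(Strain=3)] = 5.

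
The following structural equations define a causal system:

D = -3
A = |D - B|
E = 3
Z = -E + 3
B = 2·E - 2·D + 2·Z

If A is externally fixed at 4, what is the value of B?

The intervention breaks the incoming arrows to A: A = |D - B| no longer applies, and A = 4.
Since B is not a descendant of the intervened variable, it is unaffected.
Z = -E + 3  [with E=3]  = 0
B = 2·E - 2·D + 2·Z  [with E=3, D=-3, Z=0]  = 12

12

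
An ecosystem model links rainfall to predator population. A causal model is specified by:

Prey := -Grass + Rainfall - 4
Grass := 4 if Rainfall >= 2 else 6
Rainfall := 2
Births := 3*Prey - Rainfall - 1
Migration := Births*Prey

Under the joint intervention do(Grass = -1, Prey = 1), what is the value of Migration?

Under do(Grass = -1, Prey = 1), each intervened variable's structural equation is replaced by its fixed value.
Births = 3*Prey - Rainfall - 1  [with Prey=1, Rainfall=2]  = 0
Migration = Births*Prey  [with Births=0, Prey=1]  = 0

0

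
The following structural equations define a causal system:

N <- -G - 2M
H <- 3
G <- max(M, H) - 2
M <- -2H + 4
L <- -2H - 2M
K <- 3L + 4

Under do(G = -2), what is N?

do(G=-2) replaces the equation G <- max(M, H) - 2 with the constant G = -2.
M = -2H + 4  [with H=3]  = -2
N = -G - 2M  [with G=-2, M=-2]  = 6

6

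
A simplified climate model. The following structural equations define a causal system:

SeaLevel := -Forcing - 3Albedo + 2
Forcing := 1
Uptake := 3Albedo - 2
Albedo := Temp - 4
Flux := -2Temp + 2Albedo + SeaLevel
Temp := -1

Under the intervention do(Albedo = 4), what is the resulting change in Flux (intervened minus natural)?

do(Albedo=4) replaces the equation Albedo := Temp - 4 with the constant Albedo = 4.
SeaLevel = -Forcing - 3Albedo + 2  [with Forcing=1, Albedo=4]  = -11
Flux = -2Temp + 2Albedo + SeaLevel  [with Temp=-1, Albedo=4, SeaLevel=-11]  = -1
Without intervention: Albedo = Temp - 4  [with Temp=-1]  = -5; SeaLevel = -Forcing - 3Albedo + 2  [with Forcing=1, Albedo=-5]  = 16; Flux = -2Temp + 2Albedo + SeaLevel  [with Temp=-1, Albedo=-5, SeaLevel=16]  = 8.
Change = -1 − 8 = -9.

-9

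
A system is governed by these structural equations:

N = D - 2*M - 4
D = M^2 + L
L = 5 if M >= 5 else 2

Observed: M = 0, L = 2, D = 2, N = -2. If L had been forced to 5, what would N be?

Under do(L=5), the mechanism L = 5 if M >= 5 else 2 is discarded; L is fixed at 5.
D = M^2 + L  [with M=0, L=5]  = 5
N = D - 2*M - 4  [with D=5, M=0]  = 1

1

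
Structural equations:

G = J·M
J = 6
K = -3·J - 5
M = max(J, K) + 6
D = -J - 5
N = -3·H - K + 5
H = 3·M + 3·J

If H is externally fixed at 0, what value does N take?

Under do(H=0), the mechanism H = 3·M + 3·J is discarded; H is fixed at 0.
K = -3·J - 5  [with J=6]  = -23
N = -3·H - K + 5  [with H=0, K=-23]  = 28

28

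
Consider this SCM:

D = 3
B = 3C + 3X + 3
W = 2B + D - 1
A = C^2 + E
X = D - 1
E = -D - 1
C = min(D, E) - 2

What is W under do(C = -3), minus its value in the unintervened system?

Under do(C=-3), the mechanism C = min(D, E) - 2 is discarded; C is fixed at -3.
X = D - 1  [with D=3]  = 2
B = 3C + 3X + 3  [with C=-3, X=2]  = 0
W = 2B + D - 1  [with B=0, D=3]  = 2
Without intervention: E = -D - 1  [with D=3]  = -4; X = D - 1  [with D=3]  = 2; C = min(D, E) - 2  [with D=3, E=-4]  = -6; B = 3C + 3X + 3  [with C=-6, X=2]  = -9; W = 2B + D - 1  [with B=-9, D=3]  = -16.
Change = 2 − (-16) = 18.

18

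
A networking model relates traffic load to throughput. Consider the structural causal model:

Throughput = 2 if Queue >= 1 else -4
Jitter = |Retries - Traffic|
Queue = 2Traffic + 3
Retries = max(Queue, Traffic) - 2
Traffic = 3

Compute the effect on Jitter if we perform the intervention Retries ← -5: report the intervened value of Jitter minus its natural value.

4

The intervention breaks the incoming arrows to Retries: Retries = max(Queue, Traffic) - 2 no longer applies, and Retries = -5.
Jitter = |Retries - Traffic|  [with Retries=-5, Traffic=3]  = 8
Without intervention: Queue = 2Traffic + 3  [with Traffic=3]  = 9; Retries = max(Queue, Traffic) - 2  [with Queue=9, Traffic=3]  = 7; Jitter = |Retries - Traffic|  [with Retries=7, Traffic=3]  = 4.
Change = 8 − 4 = 4.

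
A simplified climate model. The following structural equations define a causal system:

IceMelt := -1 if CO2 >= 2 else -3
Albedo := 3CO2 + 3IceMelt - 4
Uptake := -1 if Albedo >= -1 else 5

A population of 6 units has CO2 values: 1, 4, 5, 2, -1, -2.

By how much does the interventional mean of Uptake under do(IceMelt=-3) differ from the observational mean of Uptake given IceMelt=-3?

The intervention sets IceMelt=-3 in all 6 units regardless of CO2. Recomputing Uptake per unit gives 5, -1, -1, 5, 5, 5; average 3.
E[Uptake|IceMelt=-3] averages over only the 3 units with IceMelt=-3 (CO2 = 1, -1, -2): Uptake = 5, 5, 5, mean 5.
Difference = 3 − 5 = -2.

-2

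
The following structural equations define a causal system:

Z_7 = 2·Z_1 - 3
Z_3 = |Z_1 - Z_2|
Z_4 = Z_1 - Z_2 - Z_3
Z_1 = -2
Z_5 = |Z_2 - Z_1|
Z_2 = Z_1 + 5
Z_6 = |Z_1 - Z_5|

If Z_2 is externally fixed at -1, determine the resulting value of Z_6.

Under do(Z_2=-1), the mechanism Z_2 = Z_1 + 5 is discarded; Z_2 is fixed at -1.
Z_5 = |Z_2 - Z_1|  [with Z_2=-1, Z_1=-2]  = 1
Z_6 = |Z_1 - Z_5|  [with Z_1=-2, Z_5=1]  = 3

3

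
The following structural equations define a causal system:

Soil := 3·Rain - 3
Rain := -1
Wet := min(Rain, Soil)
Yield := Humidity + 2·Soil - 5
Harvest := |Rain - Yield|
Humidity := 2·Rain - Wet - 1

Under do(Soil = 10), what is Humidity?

Under do(Soil=10), the mechanism Soil := 3·Rain - 3 is discarded; Soil is fixed at 10.
Wet = min(Rain, Soil)  [with Rain=-1, Soil=10]  = -1
Humidity = 2·Rain - Wet - 1  [with Rain=-1, Wet=-1]  = -2

-2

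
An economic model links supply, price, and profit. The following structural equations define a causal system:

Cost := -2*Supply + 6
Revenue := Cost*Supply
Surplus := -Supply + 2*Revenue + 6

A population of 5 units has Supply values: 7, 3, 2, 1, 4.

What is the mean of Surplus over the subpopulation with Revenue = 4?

E[Surplus|Revenue=4] averages over only the 2 units with Revenue=4 (Supply = 2, 1): Surplus = 12, 13, mean 12.5.

12.5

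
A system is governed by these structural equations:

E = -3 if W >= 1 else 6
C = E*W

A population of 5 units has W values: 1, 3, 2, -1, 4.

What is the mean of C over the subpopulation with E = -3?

-7.5

Observing E=-3 restricts to units where E's equation naturally yields -3: W ∈ {1, 3, 2, 4}. In that subpopulation C = -3, -9, -6, -12, mean -7.5.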